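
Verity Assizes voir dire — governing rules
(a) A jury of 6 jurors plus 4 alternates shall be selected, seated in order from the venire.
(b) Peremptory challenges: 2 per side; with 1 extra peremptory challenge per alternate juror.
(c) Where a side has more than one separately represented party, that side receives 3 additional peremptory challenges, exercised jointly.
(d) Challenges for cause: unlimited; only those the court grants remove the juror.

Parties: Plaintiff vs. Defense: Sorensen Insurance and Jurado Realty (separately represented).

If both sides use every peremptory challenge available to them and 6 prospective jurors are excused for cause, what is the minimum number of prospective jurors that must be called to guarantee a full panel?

31

Seats to fill: 6 + 4 alternates = 10.
Peremptories — Plaintiff: 2 + 1×4 = 6; Defense: 2 + 1×4 + 3 = 9; total 15.
For-cause removals: 6.
Minimum venire: 10 + 15 + 6 = 31.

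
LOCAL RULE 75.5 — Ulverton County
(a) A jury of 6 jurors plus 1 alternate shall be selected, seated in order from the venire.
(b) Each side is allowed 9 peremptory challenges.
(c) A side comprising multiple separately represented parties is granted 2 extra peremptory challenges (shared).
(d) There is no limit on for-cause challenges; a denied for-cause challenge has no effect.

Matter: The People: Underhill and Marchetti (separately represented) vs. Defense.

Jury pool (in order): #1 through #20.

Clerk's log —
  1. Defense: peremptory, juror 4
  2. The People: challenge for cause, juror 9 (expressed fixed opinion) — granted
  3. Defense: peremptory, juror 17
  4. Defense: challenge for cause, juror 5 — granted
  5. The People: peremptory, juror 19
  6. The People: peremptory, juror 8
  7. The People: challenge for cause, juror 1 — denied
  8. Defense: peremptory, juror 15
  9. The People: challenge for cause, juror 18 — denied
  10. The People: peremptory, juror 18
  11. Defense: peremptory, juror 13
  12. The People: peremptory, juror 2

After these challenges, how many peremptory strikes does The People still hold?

7

The People allotment: 9 base + 2 multi-party = 11.
The People peremptories used: #19, #8, #18, #2 — 4 (for-cause on #9, #1, #18 don't count).
Remaining: 11 − 4 = 7.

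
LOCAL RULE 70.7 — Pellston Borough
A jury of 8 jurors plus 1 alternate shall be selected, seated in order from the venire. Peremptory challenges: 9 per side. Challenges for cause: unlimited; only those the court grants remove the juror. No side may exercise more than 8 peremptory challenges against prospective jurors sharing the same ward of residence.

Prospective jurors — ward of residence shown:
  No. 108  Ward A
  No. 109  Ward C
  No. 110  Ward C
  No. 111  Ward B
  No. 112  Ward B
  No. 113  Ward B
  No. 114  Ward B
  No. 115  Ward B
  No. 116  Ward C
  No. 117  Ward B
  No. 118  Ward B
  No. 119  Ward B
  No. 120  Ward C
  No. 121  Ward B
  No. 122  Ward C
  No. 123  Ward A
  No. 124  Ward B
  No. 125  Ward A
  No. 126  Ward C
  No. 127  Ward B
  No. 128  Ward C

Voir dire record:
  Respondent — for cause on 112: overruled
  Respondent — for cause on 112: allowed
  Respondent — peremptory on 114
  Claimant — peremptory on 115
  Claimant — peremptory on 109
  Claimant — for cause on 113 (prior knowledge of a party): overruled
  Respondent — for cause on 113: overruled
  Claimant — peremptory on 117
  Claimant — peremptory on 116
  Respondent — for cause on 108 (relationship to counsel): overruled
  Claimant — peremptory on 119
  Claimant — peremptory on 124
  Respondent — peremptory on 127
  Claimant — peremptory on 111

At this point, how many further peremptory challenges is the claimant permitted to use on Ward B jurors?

2

Claimant peremptories so far: #115, #109, #117, #116, #119, #124, #111 — 7 of 9 used, 2 left overall.
Against Ward B: #115, #117, #119, #124, #111 — 5 used; per-ward cap 8 leaves 3.
Binding limit: min(2, 3) = 2.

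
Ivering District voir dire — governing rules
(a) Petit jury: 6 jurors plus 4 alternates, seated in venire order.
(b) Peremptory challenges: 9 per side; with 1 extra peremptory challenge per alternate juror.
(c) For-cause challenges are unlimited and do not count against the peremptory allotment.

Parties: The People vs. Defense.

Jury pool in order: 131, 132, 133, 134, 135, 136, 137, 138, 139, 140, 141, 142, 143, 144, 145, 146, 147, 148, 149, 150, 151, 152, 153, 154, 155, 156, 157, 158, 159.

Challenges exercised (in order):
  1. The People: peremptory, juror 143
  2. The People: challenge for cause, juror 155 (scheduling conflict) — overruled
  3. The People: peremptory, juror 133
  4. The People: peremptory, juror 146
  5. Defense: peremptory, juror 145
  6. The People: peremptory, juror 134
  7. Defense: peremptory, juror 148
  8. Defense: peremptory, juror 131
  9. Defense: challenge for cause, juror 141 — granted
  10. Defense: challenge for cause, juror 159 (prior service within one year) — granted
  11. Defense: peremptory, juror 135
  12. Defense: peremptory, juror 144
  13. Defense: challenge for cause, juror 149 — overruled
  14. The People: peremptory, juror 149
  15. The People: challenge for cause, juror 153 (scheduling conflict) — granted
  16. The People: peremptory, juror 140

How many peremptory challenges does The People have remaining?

The People allotment: 9 base + 1 × 4 alternates = 13.
The People peremptories used: #143, #133, #146, #134, #149, #140 — 6 (for-cause on #155, #153 don't count).
Remaining: 13 − 6 = 7.

7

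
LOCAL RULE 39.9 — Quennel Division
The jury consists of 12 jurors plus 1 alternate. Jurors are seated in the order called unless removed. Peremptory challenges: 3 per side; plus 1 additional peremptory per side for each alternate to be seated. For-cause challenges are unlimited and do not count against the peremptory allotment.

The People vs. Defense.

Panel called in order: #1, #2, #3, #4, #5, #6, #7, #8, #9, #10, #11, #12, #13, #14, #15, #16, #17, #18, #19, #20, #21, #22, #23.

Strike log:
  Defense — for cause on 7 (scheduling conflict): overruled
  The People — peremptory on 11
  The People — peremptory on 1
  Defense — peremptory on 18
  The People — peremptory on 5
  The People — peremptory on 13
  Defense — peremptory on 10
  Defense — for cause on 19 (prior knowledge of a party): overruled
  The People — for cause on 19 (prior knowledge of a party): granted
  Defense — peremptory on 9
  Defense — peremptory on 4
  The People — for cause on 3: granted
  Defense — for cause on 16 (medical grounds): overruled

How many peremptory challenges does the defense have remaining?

Defense allotment: 3 base + 1 × 1 alternate = 4.
Defense peremptories used: #18, #10, #9, #4 — 4 (for-cause on #7, #19, #16 don't count).
Remaining: 4 − 4 = 0.

0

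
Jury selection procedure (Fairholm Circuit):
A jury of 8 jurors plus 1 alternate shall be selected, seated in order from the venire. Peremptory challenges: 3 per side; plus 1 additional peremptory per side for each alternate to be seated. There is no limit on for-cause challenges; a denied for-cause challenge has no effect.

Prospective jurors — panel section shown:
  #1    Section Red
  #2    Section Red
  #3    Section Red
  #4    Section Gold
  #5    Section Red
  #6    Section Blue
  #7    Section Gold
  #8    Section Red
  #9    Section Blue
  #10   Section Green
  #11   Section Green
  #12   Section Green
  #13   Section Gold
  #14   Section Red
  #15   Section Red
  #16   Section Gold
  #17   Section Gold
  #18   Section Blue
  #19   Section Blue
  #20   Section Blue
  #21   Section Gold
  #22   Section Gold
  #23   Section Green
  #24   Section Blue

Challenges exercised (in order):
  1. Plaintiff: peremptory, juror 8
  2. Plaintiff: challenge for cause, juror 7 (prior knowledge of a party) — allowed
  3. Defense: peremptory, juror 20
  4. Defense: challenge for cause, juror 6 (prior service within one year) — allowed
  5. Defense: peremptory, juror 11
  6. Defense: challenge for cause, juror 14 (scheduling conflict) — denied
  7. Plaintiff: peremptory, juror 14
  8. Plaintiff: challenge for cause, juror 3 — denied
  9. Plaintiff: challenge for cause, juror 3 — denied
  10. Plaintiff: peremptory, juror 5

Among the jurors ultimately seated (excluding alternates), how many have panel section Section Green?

2

Removed: #5, #6, #7, #8, #11, #14, #20.
Seated jurors 1–8: #1, #2, #3, #4, #9, #10, #12, #13 (alternates #15 not counted).
Of those, in Section Green: #10, #12 → 2.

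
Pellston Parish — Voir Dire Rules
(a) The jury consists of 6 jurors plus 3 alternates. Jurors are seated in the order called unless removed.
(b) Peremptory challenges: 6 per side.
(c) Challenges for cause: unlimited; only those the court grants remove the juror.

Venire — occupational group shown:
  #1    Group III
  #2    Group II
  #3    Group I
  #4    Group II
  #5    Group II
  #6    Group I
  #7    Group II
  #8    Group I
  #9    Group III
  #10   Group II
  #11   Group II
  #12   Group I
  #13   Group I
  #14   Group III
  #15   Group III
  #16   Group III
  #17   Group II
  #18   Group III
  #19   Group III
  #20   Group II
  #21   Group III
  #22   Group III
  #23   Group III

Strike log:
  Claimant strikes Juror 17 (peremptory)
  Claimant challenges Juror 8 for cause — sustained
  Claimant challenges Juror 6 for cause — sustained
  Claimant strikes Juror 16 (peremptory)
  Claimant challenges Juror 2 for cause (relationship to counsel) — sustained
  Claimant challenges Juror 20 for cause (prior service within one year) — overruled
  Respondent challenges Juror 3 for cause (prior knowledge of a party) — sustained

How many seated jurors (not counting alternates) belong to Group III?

Removed: #2, #3, #6, #8, #16, #17.
Seated jurors 1–6: #1, #4, #5, #7, #9, #10 (alternates #11, #12, #13 not counted).
Of those, in Group III: #1, #9 → 2.

2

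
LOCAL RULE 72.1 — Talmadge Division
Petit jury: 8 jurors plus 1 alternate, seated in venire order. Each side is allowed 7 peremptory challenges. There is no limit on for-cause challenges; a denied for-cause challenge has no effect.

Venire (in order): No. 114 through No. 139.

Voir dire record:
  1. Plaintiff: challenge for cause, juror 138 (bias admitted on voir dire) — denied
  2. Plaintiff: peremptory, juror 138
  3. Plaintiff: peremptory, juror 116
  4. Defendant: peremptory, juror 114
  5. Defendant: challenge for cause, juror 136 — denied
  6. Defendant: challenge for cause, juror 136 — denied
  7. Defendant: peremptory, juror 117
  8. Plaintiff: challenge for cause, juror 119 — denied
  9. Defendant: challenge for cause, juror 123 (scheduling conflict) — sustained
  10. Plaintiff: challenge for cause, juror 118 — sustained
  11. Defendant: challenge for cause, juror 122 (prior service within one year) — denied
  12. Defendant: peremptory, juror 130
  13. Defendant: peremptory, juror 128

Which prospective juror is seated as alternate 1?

Removed: #114, #116, #117, #118, #123, #128, #130, #138. (#119, #122, #136 stay — for-cause denied.)
Filling seats in venire order through position 9: #115, #119, #120, #121, #122, #124, #125, #126, #127.
So alternate 1 is #127.

127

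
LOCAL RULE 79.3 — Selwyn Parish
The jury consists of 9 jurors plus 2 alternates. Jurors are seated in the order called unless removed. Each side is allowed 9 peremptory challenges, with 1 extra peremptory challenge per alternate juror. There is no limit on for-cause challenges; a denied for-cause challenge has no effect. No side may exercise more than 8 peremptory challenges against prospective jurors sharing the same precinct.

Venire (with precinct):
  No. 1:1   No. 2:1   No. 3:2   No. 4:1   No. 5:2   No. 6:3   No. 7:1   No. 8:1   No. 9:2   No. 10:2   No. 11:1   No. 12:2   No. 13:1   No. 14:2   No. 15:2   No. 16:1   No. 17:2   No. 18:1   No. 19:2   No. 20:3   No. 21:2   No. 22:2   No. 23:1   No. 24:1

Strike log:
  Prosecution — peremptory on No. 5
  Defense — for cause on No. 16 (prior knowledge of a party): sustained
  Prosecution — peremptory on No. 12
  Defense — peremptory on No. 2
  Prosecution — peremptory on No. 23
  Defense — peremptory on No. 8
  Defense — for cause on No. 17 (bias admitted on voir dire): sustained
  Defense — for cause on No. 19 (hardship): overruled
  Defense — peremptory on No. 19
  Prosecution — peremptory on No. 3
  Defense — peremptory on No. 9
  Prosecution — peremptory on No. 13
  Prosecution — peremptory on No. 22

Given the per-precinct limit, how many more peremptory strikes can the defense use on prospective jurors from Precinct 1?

Defense peremptories so far: #2, #8, #19, #9 — 4 of 11 used, 7 left overall.
Against Precinct 1: #2, #8 — 2 used; per-precinct cap 8 leaves 6.
Binding limit: min(7, 6) = 6.

6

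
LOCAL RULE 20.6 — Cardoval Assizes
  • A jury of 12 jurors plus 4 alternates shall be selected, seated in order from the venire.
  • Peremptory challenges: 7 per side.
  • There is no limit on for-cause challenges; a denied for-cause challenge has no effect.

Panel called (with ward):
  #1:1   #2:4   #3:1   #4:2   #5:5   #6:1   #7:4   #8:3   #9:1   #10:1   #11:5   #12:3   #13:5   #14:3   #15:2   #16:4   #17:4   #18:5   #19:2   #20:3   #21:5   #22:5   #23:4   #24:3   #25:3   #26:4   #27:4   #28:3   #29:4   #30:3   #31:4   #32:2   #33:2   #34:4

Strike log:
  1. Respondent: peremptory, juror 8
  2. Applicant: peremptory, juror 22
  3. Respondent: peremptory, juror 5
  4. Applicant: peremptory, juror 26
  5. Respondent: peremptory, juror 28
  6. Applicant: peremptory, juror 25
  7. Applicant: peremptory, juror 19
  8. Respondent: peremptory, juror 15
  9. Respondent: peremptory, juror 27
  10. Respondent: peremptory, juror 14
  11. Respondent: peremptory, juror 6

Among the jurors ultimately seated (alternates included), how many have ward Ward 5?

4

Removed: #5, #6, #8, #14, #15, #19, #22, #25, #26, #27, #28.
Seated (16 incl. alternates): #1, #2, #3, #4, #7, #9, #10, #11, #12, #13, #16, #17, #18, #20, #21, #23.
Of those, in Ward 5: #11, #13, #18, #21 → 4.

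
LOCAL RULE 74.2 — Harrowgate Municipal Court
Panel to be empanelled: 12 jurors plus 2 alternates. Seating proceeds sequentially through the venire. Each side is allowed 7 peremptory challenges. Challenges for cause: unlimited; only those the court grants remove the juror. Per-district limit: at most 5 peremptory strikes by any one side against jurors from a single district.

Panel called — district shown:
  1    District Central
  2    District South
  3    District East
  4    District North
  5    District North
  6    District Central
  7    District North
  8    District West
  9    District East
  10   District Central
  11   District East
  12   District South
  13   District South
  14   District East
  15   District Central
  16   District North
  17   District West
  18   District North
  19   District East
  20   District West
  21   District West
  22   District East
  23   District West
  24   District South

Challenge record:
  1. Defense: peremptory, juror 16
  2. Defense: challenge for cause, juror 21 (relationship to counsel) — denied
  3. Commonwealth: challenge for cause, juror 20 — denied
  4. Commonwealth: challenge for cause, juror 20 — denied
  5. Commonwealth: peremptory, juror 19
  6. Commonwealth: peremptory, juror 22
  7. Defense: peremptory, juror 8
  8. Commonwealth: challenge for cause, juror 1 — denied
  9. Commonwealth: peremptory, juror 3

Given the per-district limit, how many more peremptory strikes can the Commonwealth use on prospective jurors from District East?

2

Commonwealth peremptories so far: #19, #22, #3 — 3 of 7 used, 4 left overall.
Against District East: #19, #22, #3 — 3 used; per-district cap 5 leaves 2.
Binding limit: min(4, 2) = 2.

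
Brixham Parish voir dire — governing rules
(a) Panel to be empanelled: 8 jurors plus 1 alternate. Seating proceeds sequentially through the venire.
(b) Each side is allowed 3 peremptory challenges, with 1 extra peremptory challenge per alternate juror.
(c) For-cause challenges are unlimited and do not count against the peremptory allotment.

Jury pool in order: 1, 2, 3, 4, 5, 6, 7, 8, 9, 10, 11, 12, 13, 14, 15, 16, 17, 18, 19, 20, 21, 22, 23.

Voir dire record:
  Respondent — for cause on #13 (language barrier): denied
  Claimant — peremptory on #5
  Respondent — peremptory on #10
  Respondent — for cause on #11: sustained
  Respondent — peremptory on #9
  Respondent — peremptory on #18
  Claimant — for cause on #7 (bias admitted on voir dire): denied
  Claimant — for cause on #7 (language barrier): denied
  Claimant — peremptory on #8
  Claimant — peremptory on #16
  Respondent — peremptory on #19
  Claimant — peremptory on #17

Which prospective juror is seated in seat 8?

Removed: #5, #8, #9, #10, #11, #16, #17, #18, #19. (#7, #13 stay — for-cause denied.)
Filling seats in venire order through position 8: #1, #2, #3, #4, #6, #7, #12, #13.
So seat 8 is #13.

13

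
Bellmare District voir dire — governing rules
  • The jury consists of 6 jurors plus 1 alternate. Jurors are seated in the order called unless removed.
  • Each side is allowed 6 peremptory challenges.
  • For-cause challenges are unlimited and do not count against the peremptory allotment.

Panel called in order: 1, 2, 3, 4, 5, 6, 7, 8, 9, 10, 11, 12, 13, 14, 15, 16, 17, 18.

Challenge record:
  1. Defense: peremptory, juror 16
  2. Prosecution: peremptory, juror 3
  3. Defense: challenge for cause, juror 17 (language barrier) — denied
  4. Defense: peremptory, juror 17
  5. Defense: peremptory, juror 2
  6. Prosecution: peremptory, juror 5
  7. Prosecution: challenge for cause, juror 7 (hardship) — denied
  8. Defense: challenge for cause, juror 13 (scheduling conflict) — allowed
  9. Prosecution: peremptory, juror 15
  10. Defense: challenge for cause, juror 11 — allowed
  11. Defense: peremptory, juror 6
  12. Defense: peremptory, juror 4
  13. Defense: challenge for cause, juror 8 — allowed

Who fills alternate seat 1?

Removed: #2, #3, #4, #5, #6, #8, #11, #13, #15, #16, #17. (#7 stays — for-cause denied.)
Seating in order: seats 1–6 → #1, #7, #9, #10, #12, #14; alternates → #18.
So alternate 1 is #18.

18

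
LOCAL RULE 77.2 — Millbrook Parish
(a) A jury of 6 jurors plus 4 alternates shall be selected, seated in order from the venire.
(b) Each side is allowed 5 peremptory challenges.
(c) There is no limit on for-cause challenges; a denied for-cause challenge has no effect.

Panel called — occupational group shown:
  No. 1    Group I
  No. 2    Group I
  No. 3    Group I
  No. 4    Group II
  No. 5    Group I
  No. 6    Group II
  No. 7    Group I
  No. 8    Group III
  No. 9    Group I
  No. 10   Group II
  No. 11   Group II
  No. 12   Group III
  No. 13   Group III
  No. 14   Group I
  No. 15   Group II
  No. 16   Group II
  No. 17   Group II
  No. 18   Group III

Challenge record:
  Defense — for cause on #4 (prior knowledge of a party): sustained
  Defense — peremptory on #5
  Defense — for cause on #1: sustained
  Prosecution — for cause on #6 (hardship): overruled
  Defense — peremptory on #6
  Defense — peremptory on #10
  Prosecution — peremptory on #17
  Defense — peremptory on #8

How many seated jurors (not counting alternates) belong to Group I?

Removed: #1, #4, #5, #6, #8, #10, #17.
Seated jurors 1–6: #2, #3, #7, #9, #11, #12 (alternates #13, #14, #15, #16 not counted).
Of those, in Group I: #2, #3, #7, #9 → 4.

4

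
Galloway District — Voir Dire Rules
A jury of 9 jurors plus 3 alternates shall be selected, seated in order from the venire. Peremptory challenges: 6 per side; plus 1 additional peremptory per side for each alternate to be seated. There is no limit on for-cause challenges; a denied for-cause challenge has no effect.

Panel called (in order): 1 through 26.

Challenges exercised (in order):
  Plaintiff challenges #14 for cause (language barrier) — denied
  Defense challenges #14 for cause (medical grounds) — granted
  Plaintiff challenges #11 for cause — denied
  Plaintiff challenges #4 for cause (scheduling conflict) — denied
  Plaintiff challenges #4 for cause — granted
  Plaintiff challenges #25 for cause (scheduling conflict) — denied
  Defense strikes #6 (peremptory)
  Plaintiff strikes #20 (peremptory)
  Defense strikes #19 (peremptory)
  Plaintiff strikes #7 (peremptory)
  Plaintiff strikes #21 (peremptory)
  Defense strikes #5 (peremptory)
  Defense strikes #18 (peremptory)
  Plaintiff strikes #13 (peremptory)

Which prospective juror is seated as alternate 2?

17

Removed: #4, #5, #6, #7, #13, #14, #18, #19, #20, #21. (#11, #25 stay — for-cause denied.)
Filling seats in venire order through position 11: #1, #2, #3, #8, #9, #10, #11, #12, #15, #16, #17.
So alternate 2 is #17.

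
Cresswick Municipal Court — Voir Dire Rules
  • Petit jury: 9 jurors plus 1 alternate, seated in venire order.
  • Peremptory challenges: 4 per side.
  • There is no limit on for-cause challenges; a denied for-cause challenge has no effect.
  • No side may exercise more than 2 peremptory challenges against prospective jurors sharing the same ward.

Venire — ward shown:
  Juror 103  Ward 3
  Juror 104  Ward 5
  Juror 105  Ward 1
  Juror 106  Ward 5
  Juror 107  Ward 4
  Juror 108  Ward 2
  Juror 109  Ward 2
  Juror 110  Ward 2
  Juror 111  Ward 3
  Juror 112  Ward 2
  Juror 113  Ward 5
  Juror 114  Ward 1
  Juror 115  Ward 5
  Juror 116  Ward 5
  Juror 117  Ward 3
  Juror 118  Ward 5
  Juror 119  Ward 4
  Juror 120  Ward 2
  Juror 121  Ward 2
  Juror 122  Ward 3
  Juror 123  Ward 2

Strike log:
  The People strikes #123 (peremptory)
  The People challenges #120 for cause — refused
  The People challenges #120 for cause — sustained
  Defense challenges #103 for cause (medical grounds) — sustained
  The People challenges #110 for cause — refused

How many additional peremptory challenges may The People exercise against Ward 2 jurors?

1

The People peremptories so far: #123 — 1 of 4 used, 3 left overall.
Against Ward 2: #123 — 1 used; per-ward cap 2 leaves 1.
Binding limit: min(3, 1) = 1.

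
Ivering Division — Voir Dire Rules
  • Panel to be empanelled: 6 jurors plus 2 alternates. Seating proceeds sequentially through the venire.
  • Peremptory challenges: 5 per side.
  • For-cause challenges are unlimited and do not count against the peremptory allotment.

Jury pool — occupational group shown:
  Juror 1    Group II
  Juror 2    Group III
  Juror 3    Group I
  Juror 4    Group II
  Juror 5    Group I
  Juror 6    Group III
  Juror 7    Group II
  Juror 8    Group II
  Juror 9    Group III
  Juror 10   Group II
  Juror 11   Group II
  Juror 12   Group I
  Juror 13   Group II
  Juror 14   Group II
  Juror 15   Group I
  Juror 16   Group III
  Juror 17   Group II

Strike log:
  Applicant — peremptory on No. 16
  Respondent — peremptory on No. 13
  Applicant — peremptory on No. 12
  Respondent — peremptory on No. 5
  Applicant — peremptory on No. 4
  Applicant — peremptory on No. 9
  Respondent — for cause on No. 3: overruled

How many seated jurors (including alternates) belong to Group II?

Removed: #4, #5, #9, #12, #13, #16.
Seated (8 incl. alternates): #1, #2, #3, #6, #7, #8, #10, #11.
Of those, in Group II: #1, #7, #8, #10, #11 → 5.

5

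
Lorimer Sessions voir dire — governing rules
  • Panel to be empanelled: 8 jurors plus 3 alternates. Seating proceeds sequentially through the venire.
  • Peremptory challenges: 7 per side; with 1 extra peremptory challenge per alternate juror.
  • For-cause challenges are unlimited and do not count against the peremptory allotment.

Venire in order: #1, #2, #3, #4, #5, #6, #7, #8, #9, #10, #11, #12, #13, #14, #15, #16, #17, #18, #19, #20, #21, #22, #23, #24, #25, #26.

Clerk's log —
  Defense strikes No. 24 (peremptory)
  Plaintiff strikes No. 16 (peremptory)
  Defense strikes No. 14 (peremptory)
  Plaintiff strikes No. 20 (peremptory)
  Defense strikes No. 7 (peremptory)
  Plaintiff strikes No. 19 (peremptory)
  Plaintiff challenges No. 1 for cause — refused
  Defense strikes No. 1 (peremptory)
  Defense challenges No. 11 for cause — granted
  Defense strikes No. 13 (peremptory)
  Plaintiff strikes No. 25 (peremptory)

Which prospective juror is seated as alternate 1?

12

Removed: #1, #7, #11, #13, #14, #16, #19, #20, #24, #25.
Seating in order: seats 1–8 → #2, #3, #4, #5, #6, #8, #9, #10; alternates → #12, #15, #17.
So alternate 1 is #12.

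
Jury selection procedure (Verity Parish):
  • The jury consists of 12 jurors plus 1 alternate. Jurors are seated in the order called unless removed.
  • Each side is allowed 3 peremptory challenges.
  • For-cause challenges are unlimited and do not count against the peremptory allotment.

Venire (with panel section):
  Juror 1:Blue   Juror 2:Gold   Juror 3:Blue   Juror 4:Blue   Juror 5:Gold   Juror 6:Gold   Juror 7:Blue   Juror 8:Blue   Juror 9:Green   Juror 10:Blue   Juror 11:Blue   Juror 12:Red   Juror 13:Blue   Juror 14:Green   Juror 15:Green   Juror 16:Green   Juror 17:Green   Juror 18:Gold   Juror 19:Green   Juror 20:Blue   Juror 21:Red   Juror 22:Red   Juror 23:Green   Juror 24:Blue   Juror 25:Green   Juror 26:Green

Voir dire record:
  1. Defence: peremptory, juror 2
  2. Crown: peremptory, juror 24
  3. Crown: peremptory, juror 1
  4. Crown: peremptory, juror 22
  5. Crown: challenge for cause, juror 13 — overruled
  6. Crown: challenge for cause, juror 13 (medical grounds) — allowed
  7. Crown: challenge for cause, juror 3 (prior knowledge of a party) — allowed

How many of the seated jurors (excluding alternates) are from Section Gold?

Removed: #1, #2, #3, #13, #22, #24.
Seated jurors 1–12: #4, #5, #6, #7, #8, #9, #10, #11, #12, #14, #15, #16 (alternates #17 not counted).
Of those, in Section Gold: #5, #6 → 2.

2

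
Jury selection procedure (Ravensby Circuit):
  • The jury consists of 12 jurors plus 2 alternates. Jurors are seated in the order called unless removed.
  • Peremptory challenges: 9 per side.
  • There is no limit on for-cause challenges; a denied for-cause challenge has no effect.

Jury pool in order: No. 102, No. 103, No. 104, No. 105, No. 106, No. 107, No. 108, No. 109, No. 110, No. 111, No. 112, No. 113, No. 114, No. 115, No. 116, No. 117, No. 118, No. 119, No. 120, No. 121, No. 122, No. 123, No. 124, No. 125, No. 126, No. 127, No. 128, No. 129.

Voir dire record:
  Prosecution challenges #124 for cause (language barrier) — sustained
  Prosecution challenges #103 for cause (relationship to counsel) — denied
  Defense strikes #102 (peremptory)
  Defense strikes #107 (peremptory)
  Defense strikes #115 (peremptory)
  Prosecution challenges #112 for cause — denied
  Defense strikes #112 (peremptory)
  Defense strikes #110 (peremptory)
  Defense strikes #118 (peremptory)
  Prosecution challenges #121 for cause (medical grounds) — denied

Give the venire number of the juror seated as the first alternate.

Removed: #102, #107, #110, #112, #115, #118, #124. (#103, #121 stay — for-cause denied.)
Seating in order: seats 1–12 → #103, #104, #105, #106, #108, #109, #111, #113, #114, #116, #117, #119; alternates → #120, #121.
So alternate 1 is #120.

120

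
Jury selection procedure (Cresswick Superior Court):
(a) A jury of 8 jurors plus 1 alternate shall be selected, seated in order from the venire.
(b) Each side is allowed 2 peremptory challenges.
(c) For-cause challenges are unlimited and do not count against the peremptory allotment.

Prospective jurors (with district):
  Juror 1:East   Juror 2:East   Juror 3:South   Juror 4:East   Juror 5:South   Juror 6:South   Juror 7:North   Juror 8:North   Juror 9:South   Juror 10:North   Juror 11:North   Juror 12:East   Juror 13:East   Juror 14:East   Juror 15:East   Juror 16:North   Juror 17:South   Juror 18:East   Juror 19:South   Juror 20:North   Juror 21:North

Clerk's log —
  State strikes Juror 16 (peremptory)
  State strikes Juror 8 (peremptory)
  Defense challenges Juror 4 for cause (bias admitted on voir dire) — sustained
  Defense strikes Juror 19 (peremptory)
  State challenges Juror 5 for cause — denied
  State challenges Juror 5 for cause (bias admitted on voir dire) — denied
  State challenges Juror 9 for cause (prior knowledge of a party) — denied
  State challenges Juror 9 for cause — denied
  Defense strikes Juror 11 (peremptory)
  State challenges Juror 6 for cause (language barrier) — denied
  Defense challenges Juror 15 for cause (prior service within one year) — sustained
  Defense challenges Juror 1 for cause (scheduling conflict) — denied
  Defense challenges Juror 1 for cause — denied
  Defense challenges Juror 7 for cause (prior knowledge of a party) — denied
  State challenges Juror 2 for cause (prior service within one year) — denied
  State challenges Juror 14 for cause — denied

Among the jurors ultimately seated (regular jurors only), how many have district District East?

Removed: #4, #8, #11, #15, #16, #19.
Seated jurors 1–8: #1, #2, #3, #5, #6, #7, #9, #10 (alternates #12 not counted).
Of those, in District East: #1, #2 → 2.

2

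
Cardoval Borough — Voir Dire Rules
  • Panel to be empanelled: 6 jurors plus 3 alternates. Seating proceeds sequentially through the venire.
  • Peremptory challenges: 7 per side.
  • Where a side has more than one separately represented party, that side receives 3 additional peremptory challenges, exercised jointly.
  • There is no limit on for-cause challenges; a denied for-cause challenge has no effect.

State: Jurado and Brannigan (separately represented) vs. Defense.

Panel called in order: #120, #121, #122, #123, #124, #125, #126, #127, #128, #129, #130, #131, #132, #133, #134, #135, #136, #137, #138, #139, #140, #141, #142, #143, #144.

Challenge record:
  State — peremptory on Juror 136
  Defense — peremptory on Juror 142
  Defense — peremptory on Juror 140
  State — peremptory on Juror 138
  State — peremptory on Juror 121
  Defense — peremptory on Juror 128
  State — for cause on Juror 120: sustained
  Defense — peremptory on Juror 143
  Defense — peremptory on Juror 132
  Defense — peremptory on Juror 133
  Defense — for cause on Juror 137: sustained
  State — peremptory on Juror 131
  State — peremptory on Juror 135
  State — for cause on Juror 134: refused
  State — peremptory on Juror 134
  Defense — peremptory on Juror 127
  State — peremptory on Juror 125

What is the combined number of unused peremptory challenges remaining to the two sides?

3

State allotment: 7 base + 3 multi-party = 10. Defense allotment: 7.
State peremptories used: #136, #138, #121, #131, #135, #134, #125 — 7 (for-cause on #120, #134 don't count).
Defense peremptories used: #142, #140, #128, #143, #132, #133, #127 — 7 (the for-cause on #137 doesn't count).
Remaining: (10 − 7) + (7 − 7) = 3.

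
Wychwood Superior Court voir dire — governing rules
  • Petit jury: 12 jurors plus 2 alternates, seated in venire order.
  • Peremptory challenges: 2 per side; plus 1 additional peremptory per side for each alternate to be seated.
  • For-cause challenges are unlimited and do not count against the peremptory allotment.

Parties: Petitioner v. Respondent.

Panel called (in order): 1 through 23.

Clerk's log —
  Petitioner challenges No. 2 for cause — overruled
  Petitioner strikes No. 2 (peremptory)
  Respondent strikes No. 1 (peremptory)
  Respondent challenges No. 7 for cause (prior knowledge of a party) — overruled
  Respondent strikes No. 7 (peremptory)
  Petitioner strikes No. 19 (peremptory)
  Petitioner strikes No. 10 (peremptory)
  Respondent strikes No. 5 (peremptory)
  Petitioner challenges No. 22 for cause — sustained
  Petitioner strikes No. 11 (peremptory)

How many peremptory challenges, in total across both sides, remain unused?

1

Petitioner allotment: 2 base + 1 × 2 alternates = 4. Respondent allotment: 2 base + 1 × 2 alternates = 4.
Petitioner peremptories used: #2, #19, #10, #11 — 4 (for-cause on #2, #22 don't count).
Respondent peremptories used: #1, #7, #5 — 3 (the for-cause on #7 doesn't count).
Remaining: (4 − 4) + (4 − 3) = 1.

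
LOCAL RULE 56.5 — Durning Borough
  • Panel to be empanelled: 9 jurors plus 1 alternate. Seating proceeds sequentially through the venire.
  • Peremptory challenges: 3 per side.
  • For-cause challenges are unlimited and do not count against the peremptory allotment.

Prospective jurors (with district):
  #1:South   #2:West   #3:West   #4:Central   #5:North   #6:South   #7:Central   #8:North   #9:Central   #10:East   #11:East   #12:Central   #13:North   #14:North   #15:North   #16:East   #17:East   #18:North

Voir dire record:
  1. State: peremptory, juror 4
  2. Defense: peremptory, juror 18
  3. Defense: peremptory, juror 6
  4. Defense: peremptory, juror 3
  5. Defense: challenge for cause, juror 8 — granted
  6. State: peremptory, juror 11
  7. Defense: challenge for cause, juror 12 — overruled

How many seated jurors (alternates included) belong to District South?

1

Removed: #3, #4, #6, #8, #11, #18.
Seated (10 incl. alternates): #1, #2, #5, #7, #9, #10, #12, #13, #14, #15.
Of those, in District South: #1 → 1.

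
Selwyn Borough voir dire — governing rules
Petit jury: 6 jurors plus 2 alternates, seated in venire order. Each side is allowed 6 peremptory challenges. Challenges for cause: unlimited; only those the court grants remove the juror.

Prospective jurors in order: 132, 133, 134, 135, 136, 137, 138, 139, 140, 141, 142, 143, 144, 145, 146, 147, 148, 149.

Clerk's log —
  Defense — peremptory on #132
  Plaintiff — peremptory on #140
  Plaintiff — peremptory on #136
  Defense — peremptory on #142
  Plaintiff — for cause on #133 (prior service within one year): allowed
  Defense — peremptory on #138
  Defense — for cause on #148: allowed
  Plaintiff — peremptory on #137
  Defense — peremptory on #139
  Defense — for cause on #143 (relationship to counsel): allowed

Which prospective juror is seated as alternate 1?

Removed: #132, #133, #136, #137, #138, #139, #140, #142, #143, #148.
Seating in order: seats 1–6 → #134, #135, #141, #144, #145, #146; alternates → #147, #149.
So alternate 1 is #147.

147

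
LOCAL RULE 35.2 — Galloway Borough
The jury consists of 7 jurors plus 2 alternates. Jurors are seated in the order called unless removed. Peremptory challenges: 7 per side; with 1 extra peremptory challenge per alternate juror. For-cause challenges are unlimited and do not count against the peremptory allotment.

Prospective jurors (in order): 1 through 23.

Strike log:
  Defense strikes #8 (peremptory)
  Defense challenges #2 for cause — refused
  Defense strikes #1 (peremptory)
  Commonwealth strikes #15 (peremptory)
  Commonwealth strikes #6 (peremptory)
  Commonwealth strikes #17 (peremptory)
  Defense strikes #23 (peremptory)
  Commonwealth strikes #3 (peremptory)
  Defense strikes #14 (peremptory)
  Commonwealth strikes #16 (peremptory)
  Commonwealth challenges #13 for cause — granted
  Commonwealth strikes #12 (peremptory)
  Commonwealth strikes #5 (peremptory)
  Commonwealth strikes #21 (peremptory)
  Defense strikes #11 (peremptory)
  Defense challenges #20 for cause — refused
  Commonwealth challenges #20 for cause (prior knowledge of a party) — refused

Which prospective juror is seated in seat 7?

19

Removed: #1, #3, #5, #6, #8, #11, #12, #13, #14, #15, #16, #17, #21, #23. (#2, #20 stay — for-cause denied.)
Seating in order: seats 1–7 → #2, #4, #7, #9, #10, #18, #19; alternates → #20, #22.
So seat 7 is #19.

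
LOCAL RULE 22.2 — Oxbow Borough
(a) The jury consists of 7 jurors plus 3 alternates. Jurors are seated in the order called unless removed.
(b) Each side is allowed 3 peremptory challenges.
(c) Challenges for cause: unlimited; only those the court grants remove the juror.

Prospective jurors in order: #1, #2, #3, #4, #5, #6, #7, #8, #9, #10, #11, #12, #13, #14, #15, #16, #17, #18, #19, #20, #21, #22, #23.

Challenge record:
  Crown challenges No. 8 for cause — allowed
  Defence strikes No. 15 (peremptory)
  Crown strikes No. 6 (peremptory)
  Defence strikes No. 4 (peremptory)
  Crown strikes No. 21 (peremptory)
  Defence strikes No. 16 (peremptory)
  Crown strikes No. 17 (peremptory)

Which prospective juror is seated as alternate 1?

Removed: #4, #6, #8, #15, #16, #17, #21.
Filling seats in venire order through position 8: #1, #2, #3, #5, #7, #9, #10, #11.
So alternate 1 is #11.

11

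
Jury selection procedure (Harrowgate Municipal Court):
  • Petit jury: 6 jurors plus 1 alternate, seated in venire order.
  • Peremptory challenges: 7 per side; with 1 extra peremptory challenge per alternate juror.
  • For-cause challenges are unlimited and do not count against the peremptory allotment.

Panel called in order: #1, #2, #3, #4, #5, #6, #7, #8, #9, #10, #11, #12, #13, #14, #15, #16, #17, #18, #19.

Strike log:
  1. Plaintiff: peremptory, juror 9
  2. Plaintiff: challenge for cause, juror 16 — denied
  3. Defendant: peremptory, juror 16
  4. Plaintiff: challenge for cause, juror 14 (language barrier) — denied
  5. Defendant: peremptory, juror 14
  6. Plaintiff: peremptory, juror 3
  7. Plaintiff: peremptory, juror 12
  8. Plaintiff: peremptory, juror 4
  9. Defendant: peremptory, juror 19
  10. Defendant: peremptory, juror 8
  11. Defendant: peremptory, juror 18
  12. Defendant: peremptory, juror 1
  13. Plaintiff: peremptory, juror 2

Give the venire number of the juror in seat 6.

13

Removed: #1, #2, #3, #4, #8, #9, #12, #14, #16, #18, #19.
Seating in order: seats 1–6 → #5, #6, #7, #10, #11, #13; alternates → #15.
So seat 6 is #13.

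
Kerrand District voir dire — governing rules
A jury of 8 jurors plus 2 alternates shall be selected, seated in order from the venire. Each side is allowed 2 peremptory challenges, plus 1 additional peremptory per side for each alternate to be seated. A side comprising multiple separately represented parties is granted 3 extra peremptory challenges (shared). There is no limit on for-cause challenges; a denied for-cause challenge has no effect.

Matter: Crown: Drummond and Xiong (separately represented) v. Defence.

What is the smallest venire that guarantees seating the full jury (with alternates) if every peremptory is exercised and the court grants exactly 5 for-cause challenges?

26

Seats to fill: 8 + 2 alternates = 10.
Peremptories — Crown: 2 + 1×2 + 3 = 7; Defence: 2 + 1×2 = 4; total 11.
For-cause removals: 5.
Minimum venire: 10 + 11 + 5 = 26.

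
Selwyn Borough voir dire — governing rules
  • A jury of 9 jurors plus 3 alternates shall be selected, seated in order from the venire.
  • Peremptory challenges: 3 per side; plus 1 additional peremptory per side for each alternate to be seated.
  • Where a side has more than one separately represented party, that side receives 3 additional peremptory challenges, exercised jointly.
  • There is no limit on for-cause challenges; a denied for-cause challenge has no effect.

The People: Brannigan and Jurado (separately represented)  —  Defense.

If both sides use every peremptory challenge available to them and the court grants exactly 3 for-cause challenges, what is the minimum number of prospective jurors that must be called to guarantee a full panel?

30

Seats to fill: 9 + 3 alternates = 12.
Peremptories — The People: 3 + 1×3 + 3 = 9; Defense: 3 + 1×3 = 6; total 15.
For-cause removals: 3.
Minimum venire: 12 + 15 + 3 = 30.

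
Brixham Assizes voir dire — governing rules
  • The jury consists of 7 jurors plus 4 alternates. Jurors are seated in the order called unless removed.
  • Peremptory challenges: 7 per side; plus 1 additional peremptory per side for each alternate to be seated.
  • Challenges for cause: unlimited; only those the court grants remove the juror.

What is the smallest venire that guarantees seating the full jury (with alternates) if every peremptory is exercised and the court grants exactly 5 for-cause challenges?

38

Seats to fill: 7 + 4 alternates = 11.
Peremptories: 7 + 1×4 = 11 per side × 2 sides = 22.
For-cause removals: 5.
Minimum venire: 11 + 22 + 5 = 38.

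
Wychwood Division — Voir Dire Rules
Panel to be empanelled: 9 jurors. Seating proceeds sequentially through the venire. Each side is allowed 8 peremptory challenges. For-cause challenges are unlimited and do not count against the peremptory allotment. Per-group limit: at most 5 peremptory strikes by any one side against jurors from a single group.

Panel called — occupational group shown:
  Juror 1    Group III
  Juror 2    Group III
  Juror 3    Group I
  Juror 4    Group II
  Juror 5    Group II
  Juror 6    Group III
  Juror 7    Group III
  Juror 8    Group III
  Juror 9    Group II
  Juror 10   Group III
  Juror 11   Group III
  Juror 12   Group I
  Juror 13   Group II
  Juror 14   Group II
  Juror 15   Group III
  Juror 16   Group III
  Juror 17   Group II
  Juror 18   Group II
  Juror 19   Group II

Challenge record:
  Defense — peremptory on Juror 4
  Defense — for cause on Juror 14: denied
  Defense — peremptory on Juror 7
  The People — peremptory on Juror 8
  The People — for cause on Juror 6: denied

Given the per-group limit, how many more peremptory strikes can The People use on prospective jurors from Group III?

4

The People peremptories so far: #8 — 1 of 8 used, 7 left overall.
Against Group III: #8 — 1 used; per-group cap 5 leaves 4.
Binding limit: min(7, 4) = 4.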